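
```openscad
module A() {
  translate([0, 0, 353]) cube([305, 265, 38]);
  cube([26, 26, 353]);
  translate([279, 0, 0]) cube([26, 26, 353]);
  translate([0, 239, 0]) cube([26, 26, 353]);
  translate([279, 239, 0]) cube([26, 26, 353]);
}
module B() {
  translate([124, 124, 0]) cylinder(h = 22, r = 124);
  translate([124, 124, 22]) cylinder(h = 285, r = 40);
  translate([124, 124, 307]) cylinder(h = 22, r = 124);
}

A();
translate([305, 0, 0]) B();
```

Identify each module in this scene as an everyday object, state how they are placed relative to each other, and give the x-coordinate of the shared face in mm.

The stool's +x face and the spool's −x face are both at x = 305 mm.

A is a stool. B is a spool. The spool is against the stool's +x side, with their −y faces flush. The x-coordinate of the shared face is 305 mm.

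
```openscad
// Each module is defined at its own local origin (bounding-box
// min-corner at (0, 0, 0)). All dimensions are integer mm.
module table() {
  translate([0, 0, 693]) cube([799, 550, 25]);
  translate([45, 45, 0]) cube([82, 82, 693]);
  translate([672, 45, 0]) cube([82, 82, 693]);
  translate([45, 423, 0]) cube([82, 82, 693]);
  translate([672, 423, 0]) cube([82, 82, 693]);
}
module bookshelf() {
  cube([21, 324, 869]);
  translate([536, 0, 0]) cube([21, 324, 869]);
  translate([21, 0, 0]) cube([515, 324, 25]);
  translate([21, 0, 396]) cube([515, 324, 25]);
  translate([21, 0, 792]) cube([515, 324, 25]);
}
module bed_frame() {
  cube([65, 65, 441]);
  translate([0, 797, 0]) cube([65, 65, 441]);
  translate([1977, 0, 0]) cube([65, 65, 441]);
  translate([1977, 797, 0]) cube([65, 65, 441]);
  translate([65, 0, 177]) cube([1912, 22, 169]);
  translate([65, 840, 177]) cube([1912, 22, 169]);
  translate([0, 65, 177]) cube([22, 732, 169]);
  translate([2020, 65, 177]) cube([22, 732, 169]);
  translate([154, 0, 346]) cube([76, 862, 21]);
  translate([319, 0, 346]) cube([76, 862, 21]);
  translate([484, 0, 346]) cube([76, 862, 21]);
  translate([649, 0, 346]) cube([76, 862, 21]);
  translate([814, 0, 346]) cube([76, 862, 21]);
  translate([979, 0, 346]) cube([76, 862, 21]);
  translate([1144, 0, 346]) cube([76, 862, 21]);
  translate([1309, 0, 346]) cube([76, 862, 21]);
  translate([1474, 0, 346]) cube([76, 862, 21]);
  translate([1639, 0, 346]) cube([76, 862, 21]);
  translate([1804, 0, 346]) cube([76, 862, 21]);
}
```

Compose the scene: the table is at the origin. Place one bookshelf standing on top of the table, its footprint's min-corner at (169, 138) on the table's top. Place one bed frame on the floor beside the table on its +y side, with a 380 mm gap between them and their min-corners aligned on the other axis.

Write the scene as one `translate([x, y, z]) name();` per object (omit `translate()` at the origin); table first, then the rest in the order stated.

table();
translate([169, 138, 718]) bookshelf();
translate([0, 930, 0]) bed_frame();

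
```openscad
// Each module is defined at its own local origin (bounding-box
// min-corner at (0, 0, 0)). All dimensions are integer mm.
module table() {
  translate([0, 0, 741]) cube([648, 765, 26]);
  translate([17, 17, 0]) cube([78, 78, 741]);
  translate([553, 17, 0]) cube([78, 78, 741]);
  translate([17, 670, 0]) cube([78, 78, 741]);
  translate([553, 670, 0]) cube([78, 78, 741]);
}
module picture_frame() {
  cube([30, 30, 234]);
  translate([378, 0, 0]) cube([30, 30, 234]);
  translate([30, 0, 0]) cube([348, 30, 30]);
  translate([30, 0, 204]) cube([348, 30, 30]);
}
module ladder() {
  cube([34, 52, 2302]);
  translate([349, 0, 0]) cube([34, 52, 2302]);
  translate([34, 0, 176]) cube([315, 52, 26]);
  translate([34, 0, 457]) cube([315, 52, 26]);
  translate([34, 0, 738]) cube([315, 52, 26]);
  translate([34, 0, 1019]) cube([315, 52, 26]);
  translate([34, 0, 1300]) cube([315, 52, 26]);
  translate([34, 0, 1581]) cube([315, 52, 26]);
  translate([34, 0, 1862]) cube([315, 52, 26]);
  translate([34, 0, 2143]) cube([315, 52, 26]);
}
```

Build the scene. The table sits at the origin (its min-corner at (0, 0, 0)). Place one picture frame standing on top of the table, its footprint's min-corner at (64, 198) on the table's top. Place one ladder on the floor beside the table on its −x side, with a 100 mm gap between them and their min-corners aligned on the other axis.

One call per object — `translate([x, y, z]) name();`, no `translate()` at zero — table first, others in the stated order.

table();
translate([64, 198, 767]) picture_frame();
translate([-483, 0, 0]) ladder();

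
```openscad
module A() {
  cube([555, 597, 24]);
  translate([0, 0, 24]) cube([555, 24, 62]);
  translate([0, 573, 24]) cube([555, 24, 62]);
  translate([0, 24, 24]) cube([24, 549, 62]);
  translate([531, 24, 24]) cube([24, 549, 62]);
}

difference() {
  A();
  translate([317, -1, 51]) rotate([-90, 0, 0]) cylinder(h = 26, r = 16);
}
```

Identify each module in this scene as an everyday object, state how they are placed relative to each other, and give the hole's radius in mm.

A is an open box. The open box has a circular hole through its front wall. The hole's radius is 16 mm.

The subtracted cylinder has r = 16 mm.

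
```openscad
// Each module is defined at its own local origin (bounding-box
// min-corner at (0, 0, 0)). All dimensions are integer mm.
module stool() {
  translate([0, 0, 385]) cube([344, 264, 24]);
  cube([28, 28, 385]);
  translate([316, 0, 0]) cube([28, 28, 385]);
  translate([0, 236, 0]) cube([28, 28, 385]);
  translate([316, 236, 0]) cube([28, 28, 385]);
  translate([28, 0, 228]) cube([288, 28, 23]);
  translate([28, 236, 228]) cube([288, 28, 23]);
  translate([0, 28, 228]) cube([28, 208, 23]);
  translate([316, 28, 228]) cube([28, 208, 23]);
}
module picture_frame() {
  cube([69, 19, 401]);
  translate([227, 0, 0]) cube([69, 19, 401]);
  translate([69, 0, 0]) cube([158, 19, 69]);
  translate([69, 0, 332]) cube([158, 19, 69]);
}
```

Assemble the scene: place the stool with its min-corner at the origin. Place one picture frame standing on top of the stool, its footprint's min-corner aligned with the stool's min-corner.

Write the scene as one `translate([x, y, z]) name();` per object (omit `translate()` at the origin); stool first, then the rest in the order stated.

stool();
translate([0, 0, 409]) picture_frame();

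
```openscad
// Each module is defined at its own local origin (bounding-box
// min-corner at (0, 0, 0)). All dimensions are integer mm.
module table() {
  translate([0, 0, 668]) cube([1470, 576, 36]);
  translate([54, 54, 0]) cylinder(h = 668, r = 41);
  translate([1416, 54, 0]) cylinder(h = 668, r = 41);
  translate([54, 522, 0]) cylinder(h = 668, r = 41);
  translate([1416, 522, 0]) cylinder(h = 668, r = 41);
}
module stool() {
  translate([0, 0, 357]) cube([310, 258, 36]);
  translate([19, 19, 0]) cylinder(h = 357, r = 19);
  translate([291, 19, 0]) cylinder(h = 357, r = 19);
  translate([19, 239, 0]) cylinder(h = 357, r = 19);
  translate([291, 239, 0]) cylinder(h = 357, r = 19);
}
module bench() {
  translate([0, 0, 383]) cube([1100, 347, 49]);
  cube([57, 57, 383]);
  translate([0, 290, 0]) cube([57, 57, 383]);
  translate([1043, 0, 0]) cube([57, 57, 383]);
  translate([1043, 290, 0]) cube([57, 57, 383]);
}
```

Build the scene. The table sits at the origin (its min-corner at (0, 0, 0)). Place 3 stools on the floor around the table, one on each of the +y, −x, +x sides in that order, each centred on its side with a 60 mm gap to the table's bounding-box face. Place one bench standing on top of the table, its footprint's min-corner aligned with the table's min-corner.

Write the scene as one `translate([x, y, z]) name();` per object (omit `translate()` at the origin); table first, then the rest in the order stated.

table();
translate([580, 636, 0]) stool();
translate([-370, 159, 0]) stool();
translate([1530, 159, 0]) stool();
translate([0, 0, 704]) bench();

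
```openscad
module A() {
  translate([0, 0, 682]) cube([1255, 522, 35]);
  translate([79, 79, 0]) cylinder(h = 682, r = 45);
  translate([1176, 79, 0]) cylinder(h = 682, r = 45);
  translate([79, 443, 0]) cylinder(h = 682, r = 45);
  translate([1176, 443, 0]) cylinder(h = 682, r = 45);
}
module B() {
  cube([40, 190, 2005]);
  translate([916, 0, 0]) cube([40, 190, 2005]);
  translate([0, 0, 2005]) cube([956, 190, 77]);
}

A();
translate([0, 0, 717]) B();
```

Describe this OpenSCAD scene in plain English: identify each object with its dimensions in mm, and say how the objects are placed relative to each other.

A is a table: top 1255 mm (x) × 522 mm (y), 35 mm thick, upper face at z = 717 mm, on four round legs of 90 mm diameter, each leg's bounding box inset 34 mm from the nearest pair of top edges, running from z = 0 to the bottom of the top.

B is a door frame. The clear opening is 876 mm wide and 2005 mm high. Two 40 mm wide jambs, 190 mm deep, stand either side of the opening from the floor to the top of the opening. A 77 mm thick head sits across the top of both jambs, spanning the full outside width of the frame.

The door frame is on top of the table.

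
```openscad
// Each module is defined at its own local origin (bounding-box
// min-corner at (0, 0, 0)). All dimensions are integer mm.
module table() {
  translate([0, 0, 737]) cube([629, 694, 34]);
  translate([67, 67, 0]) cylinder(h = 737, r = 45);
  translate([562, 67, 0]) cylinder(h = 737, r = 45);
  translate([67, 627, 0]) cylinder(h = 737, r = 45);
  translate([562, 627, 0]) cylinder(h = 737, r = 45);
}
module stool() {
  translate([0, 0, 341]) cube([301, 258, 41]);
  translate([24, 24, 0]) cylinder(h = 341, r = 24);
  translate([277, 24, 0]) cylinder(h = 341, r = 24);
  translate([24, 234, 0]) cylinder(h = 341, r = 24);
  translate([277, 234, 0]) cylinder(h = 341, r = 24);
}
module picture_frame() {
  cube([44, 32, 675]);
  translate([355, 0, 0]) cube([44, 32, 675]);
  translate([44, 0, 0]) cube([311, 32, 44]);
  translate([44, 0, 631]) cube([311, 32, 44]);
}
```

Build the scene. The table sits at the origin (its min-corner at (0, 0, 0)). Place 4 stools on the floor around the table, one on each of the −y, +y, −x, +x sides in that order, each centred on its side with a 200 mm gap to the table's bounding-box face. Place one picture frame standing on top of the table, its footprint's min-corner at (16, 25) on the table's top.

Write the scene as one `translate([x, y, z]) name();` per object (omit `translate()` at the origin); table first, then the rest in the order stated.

table();
translate([164, -458, 0]) stool();
translate([164, 894, 0]) stool();
translate([-501, 218, 0]) stool();
translate([829, 218, 0]) stool();
translate([16, 25, 771]) picture_frame();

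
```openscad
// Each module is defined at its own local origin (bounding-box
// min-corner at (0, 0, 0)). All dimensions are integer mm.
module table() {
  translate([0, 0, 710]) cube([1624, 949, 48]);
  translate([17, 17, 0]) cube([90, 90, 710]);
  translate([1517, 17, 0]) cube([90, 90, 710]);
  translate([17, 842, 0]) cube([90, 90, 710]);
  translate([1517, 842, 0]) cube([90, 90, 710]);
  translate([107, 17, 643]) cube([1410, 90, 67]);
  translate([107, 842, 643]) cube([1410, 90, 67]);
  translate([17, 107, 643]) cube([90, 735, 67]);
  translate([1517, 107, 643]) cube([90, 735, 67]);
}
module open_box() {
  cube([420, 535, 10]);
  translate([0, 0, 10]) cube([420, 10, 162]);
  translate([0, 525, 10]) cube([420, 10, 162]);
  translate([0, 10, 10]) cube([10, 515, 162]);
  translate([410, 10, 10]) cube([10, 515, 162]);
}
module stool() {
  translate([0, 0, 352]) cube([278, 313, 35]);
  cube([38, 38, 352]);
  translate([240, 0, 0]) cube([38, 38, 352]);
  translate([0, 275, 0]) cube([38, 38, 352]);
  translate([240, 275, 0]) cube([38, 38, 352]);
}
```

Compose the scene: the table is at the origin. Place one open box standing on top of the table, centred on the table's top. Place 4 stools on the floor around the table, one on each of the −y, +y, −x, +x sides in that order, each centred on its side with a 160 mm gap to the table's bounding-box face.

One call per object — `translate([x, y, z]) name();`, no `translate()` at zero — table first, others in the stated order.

table();
translate([602, 207, 758]) open_box();
translate([673, -473, 0]) stool();
translate([673, 1109, 0]) stool();
translate([-438, 318, 0]) stool();
translate([1784, 318, 0]) stool();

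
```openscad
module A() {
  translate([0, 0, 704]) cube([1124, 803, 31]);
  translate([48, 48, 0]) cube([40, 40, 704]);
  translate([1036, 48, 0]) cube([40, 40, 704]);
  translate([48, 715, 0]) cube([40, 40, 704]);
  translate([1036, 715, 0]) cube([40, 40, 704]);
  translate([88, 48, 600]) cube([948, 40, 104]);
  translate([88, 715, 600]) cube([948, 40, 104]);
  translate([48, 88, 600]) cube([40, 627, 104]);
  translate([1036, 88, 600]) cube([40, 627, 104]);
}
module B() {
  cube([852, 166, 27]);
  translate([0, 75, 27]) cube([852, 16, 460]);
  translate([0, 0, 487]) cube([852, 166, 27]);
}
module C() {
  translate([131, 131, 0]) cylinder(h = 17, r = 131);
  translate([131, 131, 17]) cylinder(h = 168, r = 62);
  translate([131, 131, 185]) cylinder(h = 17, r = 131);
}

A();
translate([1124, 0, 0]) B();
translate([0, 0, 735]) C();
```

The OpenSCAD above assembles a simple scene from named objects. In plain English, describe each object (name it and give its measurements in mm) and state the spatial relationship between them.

A is a rectangular dining table. The top is 1124×803×31 mm with its upper surface at z = 735 mm. It stands on four 40×40 mm square legs, each inset 48 mm from the nearest pair of top edges, running from the floor to the underside of the top. Four apron rails, 40 mm thick and 104 mm tall, run between adjacent legs with their top edges flush with the underside of the top and their outer faces flush with the legs' outer faces.

B is an I-beam lying along x, 852 mm long. Overall section height 514 mm. Two flanges 166 mm wide (y) and 27 mm thick, one on the floor and one at the top; a web 16 mm thick runs between them, centred on the flange width.

C is a spool: two coaxial disc flanges of radius 131 mm and thickness 17 mm, joined by a core cylinder of radius 62 mm and height 168 mm. The lower flange rests on z = 0 and the three cylinders share a vertical axis.

The I-beam is against the table's +x side, with their −y faces flush. The spool is on top of the table.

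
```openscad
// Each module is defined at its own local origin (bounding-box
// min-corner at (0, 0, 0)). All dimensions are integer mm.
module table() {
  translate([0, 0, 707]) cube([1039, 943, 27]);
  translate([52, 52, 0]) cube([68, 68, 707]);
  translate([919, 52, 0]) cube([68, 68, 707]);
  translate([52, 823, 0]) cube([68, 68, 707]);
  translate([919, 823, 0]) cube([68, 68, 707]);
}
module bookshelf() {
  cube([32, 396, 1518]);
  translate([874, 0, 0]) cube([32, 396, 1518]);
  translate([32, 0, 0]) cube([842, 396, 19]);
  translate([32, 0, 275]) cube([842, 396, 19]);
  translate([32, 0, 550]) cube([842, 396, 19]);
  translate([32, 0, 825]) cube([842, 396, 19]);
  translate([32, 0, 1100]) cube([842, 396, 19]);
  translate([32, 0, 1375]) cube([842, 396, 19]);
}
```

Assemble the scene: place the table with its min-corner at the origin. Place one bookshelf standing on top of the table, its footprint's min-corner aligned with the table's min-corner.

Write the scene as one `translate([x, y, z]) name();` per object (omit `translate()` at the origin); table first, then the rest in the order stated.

table();
translate([0, 0, 734]) bookshelf();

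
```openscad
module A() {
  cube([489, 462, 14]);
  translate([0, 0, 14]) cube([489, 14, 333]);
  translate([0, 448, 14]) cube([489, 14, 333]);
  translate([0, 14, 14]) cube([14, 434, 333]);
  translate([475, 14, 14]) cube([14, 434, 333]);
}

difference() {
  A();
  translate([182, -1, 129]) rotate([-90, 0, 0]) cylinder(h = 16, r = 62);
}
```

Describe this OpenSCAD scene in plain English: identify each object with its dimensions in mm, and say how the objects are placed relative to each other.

A is an open storage box with external size 489×462×347 mm and wall thickness 14 mm (the base is also 14 mm thick). The base covers the whole footprint; the four walls stand on the base, with the y-facing walls full-width and the x-facing walls fitting between their inner faces.

The open box has a circular hole of radius 62 mm through its front wall, centred at (x = 182, z = 129).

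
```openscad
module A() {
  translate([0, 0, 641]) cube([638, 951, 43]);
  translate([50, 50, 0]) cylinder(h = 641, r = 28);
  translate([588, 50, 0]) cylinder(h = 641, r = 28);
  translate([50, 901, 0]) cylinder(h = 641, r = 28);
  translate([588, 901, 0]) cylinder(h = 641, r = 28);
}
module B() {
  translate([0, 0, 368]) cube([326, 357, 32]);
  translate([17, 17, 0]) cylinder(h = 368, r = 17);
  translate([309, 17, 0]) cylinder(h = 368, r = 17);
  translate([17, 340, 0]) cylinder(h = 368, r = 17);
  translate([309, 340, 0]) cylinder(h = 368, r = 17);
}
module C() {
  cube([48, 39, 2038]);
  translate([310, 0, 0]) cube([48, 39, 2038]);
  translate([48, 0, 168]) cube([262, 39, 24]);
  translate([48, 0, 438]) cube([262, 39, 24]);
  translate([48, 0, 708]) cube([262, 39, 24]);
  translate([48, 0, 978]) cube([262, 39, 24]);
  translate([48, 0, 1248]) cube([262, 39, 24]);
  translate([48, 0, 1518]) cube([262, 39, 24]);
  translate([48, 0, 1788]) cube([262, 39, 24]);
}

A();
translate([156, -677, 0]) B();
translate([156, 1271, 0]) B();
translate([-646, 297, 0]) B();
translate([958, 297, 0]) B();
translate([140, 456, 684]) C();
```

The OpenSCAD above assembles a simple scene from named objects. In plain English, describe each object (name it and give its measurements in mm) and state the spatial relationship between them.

A is a table with a 638×951 mm rectangular top, 43 mm thick, top surface at z = 684 mm, supported by four round legs of 56 mm diameter, each leg's bounding box inset 22 mm from the nearest pair of top edges, running from the floor.

B is a simple wooden stool: a rectangular seat 326 mm (x) by 357 mm (y), 32 mm thick, top face at z = 400 mm, on four round legs, each 34 mm in diameter. The legs rest on z = 0, each leg's axis is inset half a diameter from the nearest pair of seat edges (so the leg's bounding box is flush with the corner).

C is a straight ladder. Two 48×39 mm vertical rails, 2038 mm tall, stand 358 mm apart (outside-to-outside) with their front faces coplanar on the −y side. 7 rungs, each 39 mm deep and 24 mm tall, span between the inner faces of the rails, front faces flush with the rails. The lowest rung's underside is at z = 168 mm and rungs are spaced 270 mm apart (underside to underside).

Four stools sit around the table at the −y, +y, −x, +x sides. The ladder is on top of the table, centred.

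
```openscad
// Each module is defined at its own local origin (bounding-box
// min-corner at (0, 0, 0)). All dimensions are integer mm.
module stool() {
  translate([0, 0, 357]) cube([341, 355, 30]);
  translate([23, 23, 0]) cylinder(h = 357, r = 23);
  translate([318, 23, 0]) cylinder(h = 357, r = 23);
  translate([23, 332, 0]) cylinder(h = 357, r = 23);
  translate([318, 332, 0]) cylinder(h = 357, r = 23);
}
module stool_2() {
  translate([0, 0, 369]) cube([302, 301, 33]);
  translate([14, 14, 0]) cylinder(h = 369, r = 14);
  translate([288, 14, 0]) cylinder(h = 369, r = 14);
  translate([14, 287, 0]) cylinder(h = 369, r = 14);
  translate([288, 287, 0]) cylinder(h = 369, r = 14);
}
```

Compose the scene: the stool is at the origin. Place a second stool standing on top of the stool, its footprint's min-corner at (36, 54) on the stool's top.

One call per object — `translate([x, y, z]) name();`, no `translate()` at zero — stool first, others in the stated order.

stool();
translate([36, 54, 387]) stool_2();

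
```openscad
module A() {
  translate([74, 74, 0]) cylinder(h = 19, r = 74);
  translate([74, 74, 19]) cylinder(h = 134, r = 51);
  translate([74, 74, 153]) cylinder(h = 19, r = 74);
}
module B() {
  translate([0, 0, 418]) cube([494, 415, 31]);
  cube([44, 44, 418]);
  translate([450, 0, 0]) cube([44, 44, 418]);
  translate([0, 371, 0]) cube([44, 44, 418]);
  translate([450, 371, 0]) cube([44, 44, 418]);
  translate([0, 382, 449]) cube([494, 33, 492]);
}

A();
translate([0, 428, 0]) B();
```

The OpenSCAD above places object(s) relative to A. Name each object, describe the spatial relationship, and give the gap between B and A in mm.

A is a spool. B is a chair. The chair is on the floor beside the spool on its +y side. The gap between the chair and the spool is 280 mm.

The chair's nearest face is 280 mm from the spool's +y face.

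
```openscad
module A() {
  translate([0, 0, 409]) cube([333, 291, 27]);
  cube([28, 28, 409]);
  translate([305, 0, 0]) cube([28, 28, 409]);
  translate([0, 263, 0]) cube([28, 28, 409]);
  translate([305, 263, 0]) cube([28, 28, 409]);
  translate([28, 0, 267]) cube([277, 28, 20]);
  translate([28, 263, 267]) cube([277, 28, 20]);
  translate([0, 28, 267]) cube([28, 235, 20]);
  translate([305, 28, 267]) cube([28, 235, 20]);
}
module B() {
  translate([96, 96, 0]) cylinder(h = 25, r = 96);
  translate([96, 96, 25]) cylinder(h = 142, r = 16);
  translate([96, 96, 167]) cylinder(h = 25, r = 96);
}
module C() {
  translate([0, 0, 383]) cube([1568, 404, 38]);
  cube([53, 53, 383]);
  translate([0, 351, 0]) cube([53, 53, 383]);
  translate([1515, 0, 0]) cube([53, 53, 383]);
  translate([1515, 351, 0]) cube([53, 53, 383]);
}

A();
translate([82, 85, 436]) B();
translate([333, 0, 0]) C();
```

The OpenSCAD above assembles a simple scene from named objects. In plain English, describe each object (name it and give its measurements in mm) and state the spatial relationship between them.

A is a four-legged stool. The seat is 333×291 mm, 27 mm thick, top at z = 436 mm. It stands on four square legs, each 28×28 mm in cross-section, from z = 0 to the seat underside, each flush with a corner of the seat. Four stretchers, 28 mm wide and 20 mm tall, connect adjacent legs with their undersides at z = 267 mm, each running between the inner faces of the legs it joins and aligned with the legs' outer faces on the other axis.

B is a spool: two coaxial disc flanges of radius 96 mm and thickness 25 mm, joined by a core cylinder of radius 16 mm and height 142 mm. The lower flange rests on z = 0 and the three cylinders share a vertical axis.

C is a long wooden bench with a 1568 mm (x) × 404 mm (y) seat, 38 mm thick, its top surface 421 mm above the floor. Four 53 mm square legs at the seat corners, flush with the edges, run from z = 0 to the seat underside.

The spool is on top of the stool. The bench is against the stool's +x side, with their −y faces flush.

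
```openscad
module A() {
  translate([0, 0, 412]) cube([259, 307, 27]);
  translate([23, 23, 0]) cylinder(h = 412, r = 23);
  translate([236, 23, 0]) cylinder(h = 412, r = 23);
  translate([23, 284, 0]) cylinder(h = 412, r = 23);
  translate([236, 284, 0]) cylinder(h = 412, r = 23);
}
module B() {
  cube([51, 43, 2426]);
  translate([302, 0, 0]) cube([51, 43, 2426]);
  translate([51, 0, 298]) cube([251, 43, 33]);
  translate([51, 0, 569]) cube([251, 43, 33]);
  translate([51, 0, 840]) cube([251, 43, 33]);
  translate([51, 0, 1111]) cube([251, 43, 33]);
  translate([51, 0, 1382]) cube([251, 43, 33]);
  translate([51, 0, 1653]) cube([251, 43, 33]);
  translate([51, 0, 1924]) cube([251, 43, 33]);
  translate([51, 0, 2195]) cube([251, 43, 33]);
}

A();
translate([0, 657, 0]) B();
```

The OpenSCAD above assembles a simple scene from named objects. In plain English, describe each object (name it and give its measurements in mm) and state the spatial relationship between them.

A is a four-legged stool. The seat is a 259×307×27 mm slab whose top surface is at z = 439 mm; four round legs, each 46 mm in diameter, run from the floor (z = 0) to the underside of the seat, each leg's axis is inset half a diameter from the nearest pair of seat edges (so the leg's bounding box is flush with the corner).

B is a wooden ladder with two side rails of 51×43 mm section and 2426 mm height, set 353 mm apart overall. Between them run 8 rectangular rungs (43 mm deep, 33 mm thick), front faces flush with the rails' −y face. The bottom of the first rung is 298 mm above the floor and each subsequent rung is 271 mm higher than the one below.

The ladder is on the floor beside the stool on its +y side.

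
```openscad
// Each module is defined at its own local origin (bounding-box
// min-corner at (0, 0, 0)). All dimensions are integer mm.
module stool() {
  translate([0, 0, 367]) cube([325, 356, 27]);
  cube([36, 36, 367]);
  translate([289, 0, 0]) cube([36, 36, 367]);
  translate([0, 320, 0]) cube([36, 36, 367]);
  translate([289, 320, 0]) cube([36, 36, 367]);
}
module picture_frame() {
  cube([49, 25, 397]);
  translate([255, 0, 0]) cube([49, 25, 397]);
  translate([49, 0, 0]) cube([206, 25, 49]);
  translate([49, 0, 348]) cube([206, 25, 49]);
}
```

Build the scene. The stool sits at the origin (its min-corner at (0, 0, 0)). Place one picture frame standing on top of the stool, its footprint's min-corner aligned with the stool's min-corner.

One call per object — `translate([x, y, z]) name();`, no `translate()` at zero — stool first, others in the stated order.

stool();
translate([0, 0, 394]) picture_frame();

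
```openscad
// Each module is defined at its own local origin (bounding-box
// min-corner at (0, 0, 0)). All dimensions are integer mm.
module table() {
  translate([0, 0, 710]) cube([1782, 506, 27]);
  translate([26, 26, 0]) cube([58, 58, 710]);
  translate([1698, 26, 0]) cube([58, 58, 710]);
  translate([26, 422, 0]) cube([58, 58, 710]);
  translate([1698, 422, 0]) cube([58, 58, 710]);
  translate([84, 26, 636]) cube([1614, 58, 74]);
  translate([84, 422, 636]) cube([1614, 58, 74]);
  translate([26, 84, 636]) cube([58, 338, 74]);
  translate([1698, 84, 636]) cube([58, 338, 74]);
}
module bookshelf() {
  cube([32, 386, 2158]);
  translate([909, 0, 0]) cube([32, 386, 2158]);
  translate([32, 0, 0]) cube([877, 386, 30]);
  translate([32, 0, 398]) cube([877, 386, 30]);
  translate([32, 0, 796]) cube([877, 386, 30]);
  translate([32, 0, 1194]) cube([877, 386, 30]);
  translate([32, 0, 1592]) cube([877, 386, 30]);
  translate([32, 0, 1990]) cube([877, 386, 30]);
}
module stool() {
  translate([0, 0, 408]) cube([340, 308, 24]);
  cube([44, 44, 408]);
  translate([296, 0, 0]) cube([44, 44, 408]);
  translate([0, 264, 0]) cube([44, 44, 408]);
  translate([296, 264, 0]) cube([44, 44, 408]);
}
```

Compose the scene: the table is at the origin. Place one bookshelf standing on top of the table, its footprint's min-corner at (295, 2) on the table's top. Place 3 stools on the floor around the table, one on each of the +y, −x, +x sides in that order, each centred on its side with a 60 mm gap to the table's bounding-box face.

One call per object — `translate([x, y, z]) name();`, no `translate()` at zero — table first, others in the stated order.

table();
translate([295, 2, 737]) bookshelf();
translate([721, 566, 0]) stool();
translate([-400, 99, 0]) stool();
translate([1842, 99, 0]) stool();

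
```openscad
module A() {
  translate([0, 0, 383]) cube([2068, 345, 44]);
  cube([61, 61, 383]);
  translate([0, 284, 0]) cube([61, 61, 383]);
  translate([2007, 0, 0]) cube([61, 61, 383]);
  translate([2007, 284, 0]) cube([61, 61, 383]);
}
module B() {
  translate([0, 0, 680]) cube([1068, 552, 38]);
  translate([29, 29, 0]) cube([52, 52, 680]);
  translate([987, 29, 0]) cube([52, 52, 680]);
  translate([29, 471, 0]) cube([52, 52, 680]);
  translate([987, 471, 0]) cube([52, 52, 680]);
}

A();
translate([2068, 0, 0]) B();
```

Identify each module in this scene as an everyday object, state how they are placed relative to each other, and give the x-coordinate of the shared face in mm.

The bench's +x face and the table's −x face are both at x = 2068 mm.

A is a bench. B is a table. The table is against the bench's +x side, with their −y faces flush. The x-coordinate of the shared face is 2068 mm.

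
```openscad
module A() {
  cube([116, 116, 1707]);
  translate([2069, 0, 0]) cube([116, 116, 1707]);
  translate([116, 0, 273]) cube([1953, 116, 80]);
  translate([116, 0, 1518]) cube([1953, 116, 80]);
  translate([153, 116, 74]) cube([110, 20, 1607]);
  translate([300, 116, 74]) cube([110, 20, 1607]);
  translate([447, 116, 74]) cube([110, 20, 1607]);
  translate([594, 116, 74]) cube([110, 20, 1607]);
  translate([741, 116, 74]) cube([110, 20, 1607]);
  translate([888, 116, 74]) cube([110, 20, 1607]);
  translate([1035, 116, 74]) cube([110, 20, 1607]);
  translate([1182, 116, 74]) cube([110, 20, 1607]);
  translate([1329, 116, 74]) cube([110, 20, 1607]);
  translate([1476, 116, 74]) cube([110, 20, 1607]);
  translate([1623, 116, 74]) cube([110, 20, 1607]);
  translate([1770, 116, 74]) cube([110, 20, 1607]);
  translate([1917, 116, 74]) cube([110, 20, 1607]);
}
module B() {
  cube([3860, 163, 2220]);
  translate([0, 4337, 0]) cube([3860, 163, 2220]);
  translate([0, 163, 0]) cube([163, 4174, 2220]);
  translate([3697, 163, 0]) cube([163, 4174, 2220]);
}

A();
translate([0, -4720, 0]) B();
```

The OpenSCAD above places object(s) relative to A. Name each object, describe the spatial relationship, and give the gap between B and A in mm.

The house frame's nearest face is 220 mm from the fence section's −y face.

A is a fence section. B is a house frame. The house frame is on the floor beside the fence section on its −y side. The gap between the house frame and the fence section is 220 mm.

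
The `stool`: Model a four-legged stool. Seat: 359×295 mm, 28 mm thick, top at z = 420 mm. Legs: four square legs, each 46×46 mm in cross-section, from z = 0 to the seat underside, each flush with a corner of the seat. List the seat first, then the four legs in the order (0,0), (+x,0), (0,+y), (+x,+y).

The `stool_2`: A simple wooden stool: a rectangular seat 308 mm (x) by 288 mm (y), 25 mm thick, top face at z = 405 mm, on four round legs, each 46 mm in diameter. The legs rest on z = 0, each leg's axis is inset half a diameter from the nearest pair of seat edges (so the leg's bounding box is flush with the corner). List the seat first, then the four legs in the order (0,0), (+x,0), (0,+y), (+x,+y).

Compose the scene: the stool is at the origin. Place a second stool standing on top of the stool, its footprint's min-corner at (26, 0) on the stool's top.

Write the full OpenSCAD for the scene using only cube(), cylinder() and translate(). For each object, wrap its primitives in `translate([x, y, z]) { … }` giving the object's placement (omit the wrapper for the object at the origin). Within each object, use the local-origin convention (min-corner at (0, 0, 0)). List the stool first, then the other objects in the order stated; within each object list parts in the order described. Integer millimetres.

translate([0, 0, 392]) cube([359, 295, 28]);
cube([46, 46, 392]);
translate([313, 0, 0]) cube([46, 46, 392]);
translate([0, 249, 0]) cube([46, 46, 392]);
translate([313, 249, 0]) cube([46, 46, 392]);
translate([26, 0, 420]) {
  translate([0, 0, 380]) cube([308, 288, 25]);
  translate([23, 23, 0]) cylinder(h = 380, r = 23);
  translate([285, 23, 0]) cylinder(h = 380, r = 23);
  translate([23, 265, 0]) cylinder(h = 380, r = 23);
  translate([285, 265, 0]) cylinder(h = 380, r = 23);
}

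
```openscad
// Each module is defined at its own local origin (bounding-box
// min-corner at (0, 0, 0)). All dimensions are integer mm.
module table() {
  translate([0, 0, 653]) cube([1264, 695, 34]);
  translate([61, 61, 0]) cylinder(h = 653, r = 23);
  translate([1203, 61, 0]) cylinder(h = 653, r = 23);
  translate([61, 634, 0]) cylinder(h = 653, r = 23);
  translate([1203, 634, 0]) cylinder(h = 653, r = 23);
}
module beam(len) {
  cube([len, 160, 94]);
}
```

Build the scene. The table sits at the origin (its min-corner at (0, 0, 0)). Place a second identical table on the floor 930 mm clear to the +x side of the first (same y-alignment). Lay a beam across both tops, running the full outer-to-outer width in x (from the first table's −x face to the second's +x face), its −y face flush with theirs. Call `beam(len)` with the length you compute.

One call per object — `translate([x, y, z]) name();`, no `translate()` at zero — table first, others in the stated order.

table();
translate([2194, 0, 0]) table();
translate([0, 0, 687]) beam(3458);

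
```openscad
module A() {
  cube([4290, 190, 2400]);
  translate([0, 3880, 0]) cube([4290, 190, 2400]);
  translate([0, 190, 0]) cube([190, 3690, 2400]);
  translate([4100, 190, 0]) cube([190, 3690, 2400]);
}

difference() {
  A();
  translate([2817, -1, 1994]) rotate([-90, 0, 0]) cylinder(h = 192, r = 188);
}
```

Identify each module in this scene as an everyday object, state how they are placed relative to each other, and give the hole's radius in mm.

A is a house frame. The house frame has a circular hole through its front wall. The hole's radius is 188 mm.

The subtracted cylinder has r = 188 mm.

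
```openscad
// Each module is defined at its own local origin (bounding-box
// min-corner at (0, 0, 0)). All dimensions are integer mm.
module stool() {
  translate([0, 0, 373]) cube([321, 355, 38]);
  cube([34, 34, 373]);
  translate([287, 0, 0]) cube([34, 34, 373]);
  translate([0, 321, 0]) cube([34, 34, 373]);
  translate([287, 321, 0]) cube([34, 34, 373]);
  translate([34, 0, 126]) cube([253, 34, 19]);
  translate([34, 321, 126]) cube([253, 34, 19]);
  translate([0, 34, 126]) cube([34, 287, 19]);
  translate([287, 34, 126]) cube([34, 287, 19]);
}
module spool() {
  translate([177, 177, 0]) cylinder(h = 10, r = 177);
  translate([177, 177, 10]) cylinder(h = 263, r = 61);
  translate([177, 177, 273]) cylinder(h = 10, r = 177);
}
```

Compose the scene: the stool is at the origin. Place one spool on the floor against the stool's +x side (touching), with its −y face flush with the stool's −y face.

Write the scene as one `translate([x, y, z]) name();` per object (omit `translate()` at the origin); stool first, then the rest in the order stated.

stool();
translate([321, 0, 0]) spool();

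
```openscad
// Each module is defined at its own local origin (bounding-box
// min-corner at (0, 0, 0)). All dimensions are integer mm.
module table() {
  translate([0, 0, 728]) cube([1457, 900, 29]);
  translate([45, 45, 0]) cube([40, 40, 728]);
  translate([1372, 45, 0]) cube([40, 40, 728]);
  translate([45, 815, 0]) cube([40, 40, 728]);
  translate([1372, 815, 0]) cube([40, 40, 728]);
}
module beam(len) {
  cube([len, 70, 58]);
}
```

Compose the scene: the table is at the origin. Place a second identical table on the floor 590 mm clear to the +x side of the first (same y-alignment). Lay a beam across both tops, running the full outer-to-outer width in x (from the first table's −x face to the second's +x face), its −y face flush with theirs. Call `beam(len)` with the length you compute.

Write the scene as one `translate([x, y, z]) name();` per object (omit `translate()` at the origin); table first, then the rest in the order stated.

table();
translate([2047, 0, 0]) table();
translate([0, 0, 757]) beam(3504);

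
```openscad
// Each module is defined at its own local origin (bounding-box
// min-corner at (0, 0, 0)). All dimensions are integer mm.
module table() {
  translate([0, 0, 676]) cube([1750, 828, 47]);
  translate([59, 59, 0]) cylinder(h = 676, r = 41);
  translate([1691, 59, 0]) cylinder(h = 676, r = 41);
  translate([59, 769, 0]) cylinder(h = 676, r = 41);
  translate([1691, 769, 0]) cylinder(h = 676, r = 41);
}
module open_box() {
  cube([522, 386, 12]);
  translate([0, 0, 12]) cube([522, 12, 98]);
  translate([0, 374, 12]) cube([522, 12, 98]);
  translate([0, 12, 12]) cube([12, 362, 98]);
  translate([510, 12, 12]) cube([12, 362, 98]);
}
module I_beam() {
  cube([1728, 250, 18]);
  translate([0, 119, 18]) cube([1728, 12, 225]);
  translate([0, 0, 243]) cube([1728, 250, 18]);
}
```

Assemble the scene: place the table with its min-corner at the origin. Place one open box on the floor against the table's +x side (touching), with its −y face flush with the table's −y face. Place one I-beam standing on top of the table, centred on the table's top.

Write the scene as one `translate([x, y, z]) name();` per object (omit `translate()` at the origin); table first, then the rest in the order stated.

table();
translate([1750, 0, 0]) open_box();
translate([11, 289, 723]) I_beam();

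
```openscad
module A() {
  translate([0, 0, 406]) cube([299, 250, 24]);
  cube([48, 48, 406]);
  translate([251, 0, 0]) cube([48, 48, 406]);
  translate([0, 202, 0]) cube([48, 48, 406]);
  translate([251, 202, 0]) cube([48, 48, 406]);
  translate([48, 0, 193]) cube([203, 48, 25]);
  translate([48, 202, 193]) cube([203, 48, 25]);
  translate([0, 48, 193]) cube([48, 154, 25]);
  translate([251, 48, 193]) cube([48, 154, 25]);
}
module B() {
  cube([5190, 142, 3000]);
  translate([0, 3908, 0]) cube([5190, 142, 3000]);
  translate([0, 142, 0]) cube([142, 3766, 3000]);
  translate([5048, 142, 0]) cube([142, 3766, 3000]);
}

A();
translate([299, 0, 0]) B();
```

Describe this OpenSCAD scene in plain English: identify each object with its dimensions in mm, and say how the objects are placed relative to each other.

A is a simple wooden stool: a rectangular seat 299 mm (x) by 250 mm (y), 24 mm thick, top face at z = 430 mm, on four square legs, each 48×48 mm in cross-section. The legs rest on z = 0, each flush with a corner of the seat. Four stretchers, 48 mm wide and 25 mm tall, connect adjacent legs with their undersides at z = 193 mm, each running between the inner faces of the legs it joins and aligned with the legs' outer faces on the other axis.

B is the wall frame of a small rectangular building: four walls, each 3000 mm tall and 142 mm thick, enclosing a footprint 5190 mm (x) by 4050 mm (y) outside-to-outside, with no floor or roof. The front and back walls (the −y and +y sides) span the full width; the two side walls fit between them.

The house frame is against the stool's +x side, with their −y faces flush.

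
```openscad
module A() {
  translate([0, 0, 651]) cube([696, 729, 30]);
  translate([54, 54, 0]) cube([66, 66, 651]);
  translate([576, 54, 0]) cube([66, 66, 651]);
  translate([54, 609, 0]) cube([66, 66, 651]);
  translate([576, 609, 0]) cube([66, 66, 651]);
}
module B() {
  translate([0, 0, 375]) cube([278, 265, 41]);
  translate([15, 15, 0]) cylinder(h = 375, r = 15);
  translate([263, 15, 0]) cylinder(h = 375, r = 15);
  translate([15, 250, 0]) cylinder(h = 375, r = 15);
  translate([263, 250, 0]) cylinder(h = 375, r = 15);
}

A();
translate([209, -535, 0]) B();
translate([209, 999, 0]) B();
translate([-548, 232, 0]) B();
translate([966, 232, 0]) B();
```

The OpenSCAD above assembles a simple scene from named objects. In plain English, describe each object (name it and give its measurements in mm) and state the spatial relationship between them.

A is a rectangular dining table. The top is 696×729×30 mm with its upper surface at z = 681 mm. It stands on four 66×66 mm square legs, each inset 54 mm from the nearest pair of top edges, running from the floor to the underside of the top.

B is a four-legged stool. The seat is 278×265 mm, 41 mm thick, top at z = 416 mm. It stands on four round legs, each 30 mm in diameter, from z = 0 to the seat underside, each leg's axis is inset half a diameter from the nearest pair of seat edges (so the leg's bounding box is flush with the corner).

Four stools sit around the table at the −y, +y, −x, +x sides.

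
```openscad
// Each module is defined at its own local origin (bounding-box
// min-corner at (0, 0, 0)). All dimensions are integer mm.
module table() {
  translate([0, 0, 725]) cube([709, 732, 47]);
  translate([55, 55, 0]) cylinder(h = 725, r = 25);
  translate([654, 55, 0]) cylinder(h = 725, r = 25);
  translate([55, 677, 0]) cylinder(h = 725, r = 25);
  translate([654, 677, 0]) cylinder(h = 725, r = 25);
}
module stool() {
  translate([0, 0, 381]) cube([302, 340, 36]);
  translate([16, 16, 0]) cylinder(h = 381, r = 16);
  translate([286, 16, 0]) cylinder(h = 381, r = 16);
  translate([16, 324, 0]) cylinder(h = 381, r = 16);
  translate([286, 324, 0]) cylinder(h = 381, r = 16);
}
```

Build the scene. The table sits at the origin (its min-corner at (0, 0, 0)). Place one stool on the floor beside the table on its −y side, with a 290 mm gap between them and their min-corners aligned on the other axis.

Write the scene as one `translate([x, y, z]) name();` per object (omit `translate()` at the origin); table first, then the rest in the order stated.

table();
translate([0, -630, 0]) stool();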